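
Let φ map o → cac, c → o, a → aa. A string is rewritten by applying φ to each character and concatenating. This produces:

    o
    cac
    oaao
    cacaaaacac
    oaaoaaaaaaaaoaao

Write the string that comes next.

Applying the rule to each of the 16 symbols of oaaoaaaaaaaaoaao gives the pieces cac aa aa cac aa aa aa aa aa aa aa aa cac aa aa cac, which concatenate to the answer.

cacaaaacacaaaaaaaaaaaaaaaacacaaaacac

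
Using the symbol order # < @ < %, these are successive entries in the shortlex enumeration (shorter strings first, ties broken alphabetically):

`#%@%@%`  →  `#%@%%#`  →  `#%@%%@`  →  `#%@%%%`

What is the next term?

#%%###

Treat #%@%%% as a base-3 numeral over the given alphabet and add one, carrying through any trailing %'s.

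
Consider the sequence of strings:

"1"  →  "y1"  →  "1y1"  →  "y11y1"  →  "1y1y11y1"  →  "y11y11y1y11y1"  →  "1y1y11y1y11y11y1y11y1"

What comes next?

y11y11y1y11y11y1y11y1y11y11y1y11y1

This is a Fibonacci-style word recurrence s(k) = s(k−2)·s(k−1): e.g. 1·y1 = 1y1.
Continuing: y11y11y1y11y1 · 1y1y11y1y11y11y1y11y1 gives term 8.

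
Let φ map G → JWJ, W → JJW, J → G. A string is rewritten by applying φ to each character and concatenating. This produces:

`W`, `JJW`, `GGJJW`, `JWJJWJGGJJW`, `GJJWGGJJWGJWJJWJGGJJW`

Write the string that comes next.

Applying the rule to each of the 21 symbols of GJJWGGJJWGJWJJWJGGJJW gives the pieces JWJ G G JJW JWJ JWJ G G JJW JWJ G JJW G G JJW G JWJ JWJ G G JJW, which concatenate to the answer.

JWJGGJJWJWJJWJGGJJWJWJGJJWGGJJWGJWJJWJGGJJW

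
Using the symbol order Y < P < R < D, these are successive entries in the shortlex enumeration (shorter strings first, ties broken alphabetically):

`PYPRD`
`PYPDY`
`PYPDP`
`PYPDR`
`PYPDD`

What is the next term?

The successor of PYPDD increments the rightmost position that isn't already D and resets every position after it to Y.

PYRYY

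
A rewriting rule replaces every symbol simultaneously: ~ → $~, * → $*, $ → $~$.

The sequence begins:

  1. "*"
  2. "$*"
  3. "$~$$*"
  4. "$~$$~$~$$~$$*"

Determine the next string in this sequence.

Rewriting the 13 symbols of $~$$~$~$$~$$* one by one yields $~$ $~ $~$ $~$ $~ $~$ $~ $~$ $~$ $~ $~$ $~$ $*; concatenated:

$~$$~$~$$~$$~$~$$~$~$$~$$~$~$$~$$*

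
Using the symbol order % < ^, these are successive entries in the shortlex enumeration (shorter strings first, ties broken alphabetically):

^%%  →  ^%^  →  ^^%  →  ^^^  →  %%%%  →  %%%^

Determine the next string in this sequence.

%%^%

Treat %%%^ as a base-2 numeral over the given alphabet and add one, carrying through any trailing ^'s.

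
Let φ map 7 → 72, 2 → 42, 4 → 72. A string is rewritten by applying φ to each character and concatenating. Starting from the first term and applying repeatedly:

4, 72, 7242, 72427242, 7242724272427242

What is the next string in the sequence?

72427242724272427242724272427242

Applying the rule to each of the 16 symbols of 7242724272427242 gives the pieces 72 42 72 42 72 42 72 42 72 42 72 42 72 42 72 42, which concatenate to the answer.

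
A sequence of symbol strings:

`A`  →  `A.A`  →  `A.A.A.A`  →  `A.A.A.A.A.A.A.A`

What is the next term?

Every step duplicates the string with '.' between the halves.
Doubling A.A.A.A.A.A.A.A with '.' between the halves:

A.A.A.A.A.A.A.A.A.A.A.A.A.A.A.A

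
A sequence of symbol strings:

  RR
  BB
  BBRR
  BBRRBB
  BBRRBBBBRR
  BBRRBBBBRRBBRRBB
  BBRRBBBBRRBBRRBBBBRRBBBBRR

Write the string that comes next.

Each term (from the third on) is the previous term followed by the one before it: term 3 = BB·RR = BBRR.
So term 8 is BBRRBBBBRRBBRRBBBBRRBBBBRR·BBRRBBBBRRBBRRBB.

BBRRBBBBRRBBRRBBBBRRBBBBRRBBRRBBBBRRBBRRBB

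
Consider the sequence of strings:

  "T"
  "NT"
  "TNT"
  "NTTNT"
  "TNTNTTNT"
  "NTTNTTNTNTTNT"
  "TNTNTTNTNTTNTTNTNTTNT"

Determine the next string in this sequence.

NTTNTTNTNTTNTTNTNTTNTNTTNTTNTNTTNT

From term 3 onward, concatenate the second-to-last term with the last: T·NT = TNT, NT·TNT = NTTNT, …
The next term joins NTTNTTNTNTTNT and TNTNTTNTNTTNTTNTNTTNT.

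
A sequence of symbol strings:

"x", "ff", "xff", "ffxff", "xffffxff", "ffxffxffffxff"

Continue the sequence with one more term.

Each term (from the third on) is the two preceding terms concatenated in order: term 3 = x·ff = xff.
Continuing: xffffxff · ffxffxffffxff gives term 7.

xffffxffffxffxffffxff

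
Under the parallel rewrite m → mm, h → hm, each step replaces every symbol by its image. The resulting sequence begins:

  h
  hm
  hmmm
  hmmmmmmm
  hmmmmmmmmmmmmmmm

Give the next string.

hmmmmmmmmmmmmmmmmmmmmmmmmmmmmmmm

Replace each of the 16 characters of hmmmmmmmmmmmmmmm in place — hm mm mm mm mm mm mm mm mm mm mm mm mm mm mm mm — and concatenate.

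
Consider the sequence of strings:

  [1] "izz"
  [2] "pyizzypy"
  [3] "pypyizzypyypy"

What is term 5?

pypypypyizzypyypyypyypy

Each term wraps the previous one in py on the left and ypy on the right.
From pypyizzypyypy, 2 further steps: pypyizzypyypy → pypypyizzypyypyypy → (answer).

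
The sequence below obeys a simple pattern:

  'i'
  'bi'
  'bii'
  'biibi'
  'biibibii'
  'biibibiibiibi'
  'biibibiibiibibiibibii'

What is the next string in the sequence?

This is a Fibonacci-style word recurrence s(k) = s(k−1)·s(k−2): e.g. bi·i = bii.
So term 8 is biibibiibiibibiibibii·biibibiibiibi.

biibibiibiibibiibibiibiibibiibiibi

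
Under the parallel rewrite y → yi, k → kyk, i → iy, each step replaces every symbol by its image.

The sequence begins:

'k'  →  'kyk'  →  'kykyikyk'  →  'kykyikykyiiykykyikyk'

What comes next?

Replace each of the 20 characters of kykyikykyiiykykyikyk in place — kyk yi kyk yi iy kyk yi kyk yi iy iy yi kyk yi kyk yi iy kyk yi kyk — and concatenate.

kykyikykyiiykykyikykyiiyiyyikykyikykyiiykykyikyk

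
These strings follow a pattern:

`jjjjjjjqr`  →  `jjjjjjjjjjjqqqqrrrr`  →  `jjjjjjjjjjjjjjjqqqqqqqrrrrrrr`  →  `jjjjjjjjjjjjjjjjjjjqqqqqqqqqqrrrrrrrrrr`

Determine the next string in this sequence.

jjjjjjjjjjjjjjjjjjjjjjjqqqqqqqqqqqqqrrrrrrrrrrrrr

Term n consists of 4n+3 j's, followed by 3n-2 q's, followed by 3n-2 r's (n = 1, 2, …).
Setting n = 5 gives 23, 13, 13 characters in each block.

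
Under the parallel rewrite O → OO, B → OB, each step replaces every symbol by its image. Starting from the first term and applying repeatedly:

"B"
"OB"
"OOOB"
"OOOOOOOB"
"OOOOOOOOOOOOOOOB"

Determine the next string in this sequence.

Applying the rule to each of the 16 symbols of OOOOOOOOOOOOOOOB gives the pieces OO OO OO OO OO OO OO OO OO OO OO OO OO OO OO OB, which concatenate to the answer.

OOOOOOOOOOOOOOOOOOOOOOOOOOOOOOOB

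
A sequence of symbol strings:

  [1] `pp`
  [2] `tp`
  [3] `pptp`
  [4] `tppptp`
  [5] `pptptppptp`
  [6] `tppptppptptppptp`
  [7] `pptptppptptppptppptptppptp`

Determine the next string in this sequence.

tppptppptptppptppptptppptptppptppptptppptp

Each term (from the third on) is the two preceding terms concatenated in order: term 3 = pp·tp = pptp.
So term 8 is tppptppptptppptp·pptptppptptppptppptptppptp.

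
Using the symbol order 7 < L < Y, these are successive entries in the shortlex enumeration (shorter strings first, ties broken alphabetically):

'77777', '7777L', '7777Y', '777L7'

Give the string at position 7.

Advancing 3 positions from 777L7 through 777L7 → 777LL → 777LY reaches term 7.

777Y7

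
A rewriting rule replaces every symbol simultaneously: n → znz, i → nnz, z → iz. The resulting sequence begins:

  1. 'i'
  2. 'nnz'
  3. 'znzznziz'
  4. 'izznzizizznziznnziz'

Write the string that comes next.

Rewriting the 19 symbols of izznzizizznziznnziz one by one yields nnz iz iz znz iz nnz iz nnz iz iz znz iz nnz iz znz znz iz nnz iz; concatenated:

nnzizizznziznnziznnzizizznziznnzizznzznziznnziz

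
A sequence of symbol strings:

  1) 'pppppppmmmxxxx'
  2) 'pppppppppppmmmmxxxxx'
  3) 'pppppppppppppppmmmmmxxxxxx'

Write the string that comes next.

Each string has the form p^{4n+3} m^{n+2} x^{n+3} (n = 1, 2, …).
For the next term, n = 4, so the run lengths are 19, 6, 7.

pppppppppppppppppppmmmmmmxxxxxxx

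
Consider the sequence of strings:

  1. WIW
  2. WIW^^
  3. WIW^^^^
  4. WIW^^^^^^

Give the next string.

Each term is the previous one with ^^ appended.
One more step from WIW^^^^^^ gives the answer.

WIW^^^^^^^^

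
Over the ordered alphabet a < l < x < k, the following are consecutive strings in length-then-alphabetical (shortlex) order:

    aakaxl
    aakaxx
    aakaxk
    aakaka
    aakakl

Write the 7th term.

Continuing the enumeration 2 steps past aakakl: aakakl → aakakx → (answer).

aakakk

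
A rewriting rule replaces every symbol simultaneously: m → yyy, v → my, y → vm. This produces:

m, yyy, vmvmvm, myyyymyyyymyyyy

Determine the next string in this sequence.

Rewriting the 15 symbols of myyyymyyyymyyyy one by one yields yyy vm vm vm vm yyy vm vm vm vm yyy vm vm vm vm; concatenated:

yyyvmvmvmvmyyyvmvmvmvmyyyvmvmvmvm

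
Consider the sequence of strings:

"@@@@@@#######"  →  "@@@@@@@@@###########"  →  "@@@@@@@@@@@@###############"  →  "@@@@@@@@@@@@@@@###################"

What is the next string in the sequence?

@@@@@@@@@@@@@@@@@@#######################

The n-th term is 3n @'s then 4n-1 #'s, where the shown terms are n = 2, 3, 4, 5.
At n = 6 the blocks have lengths 18, 23.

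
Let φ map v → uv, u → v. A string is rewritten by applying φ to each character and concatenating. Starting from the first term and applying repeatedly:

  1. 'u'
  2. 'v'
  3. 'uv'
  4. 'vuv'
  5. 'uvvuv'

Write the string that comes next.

vuvuvvuv

Rewriting each symbol of uvvuv: u→v, v→uv, v→uv, u→v, v→uv, which concatenates to v uv uv v uv.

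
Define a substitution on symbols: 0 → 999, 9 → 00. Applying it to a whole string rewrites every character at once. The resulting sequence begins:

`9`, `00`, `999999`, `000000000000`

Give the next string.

999999999999999999999999999999999999

Expanding 000000000000: 0→999, 0→999, 0→999, 0→999, 0→999, 0→999, 0→999, 0→999, 0→999, 0→999, 0→999, 0→999. Concatenated: 999 999 999 999 999 999 999 999 999 999 999 999.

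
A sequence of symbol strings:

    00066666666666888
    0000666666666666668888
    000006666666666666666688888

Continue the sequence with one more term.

00000066666666666666666666888888

Term n consists of n 0's, followed by 3n+2 6's, followed by n 8's, where the shown terms are n = 3, 4, 5.
For the next term, n = 6, so the run lengths are 6, 20, 6.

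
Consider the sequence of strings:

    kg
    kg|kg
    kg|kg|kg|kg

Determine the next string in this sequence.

Each string is two copies of the previous one joined by '|'.
One more doubling of kg|kg|kg|kg gives the answer.

kg|kg|kg|kg|kg|kg|kg|kg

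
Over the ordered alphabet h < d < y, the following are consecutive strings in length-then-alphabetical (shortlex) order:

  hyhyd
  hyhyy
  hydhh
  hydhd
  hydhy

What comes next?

Find the rightmost character of hydhy below y, bump it to the next letter, and reset everything to its right to h.

hyddh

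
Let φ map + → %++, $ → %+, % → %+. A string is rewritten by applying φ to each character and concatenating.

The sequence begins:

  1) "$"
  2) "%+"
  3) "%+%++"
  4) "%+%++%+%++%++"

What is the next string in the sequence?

%+%++%+%++%++%+%++%+%++%++%+%++%++

Applying the rule to each of the 13 symbols of %+%++%+%++%++ gives the pieces %+ %++ %+ %++ %++ %+ %++ %+ %++ %++ %+ %++ %++, which concatenate to the answer.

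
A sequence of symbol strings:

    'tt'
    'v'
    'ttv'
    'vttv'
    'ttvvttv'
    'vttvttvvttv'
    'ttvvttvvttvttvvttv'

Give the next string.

Each term (from the third on) is the two preceding terms concatenated in order: term 3 = tt·v = ttv.
Continuing: vttvttvvttv · ttvvttvvttvttvvttv gives term 8.

vttvttvvttvttvvttvvttvttvvttv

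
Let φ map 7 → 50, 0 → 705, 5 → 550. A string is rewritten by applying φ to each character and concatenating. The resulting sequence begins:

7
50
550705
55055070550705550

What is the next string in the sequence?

5505507055505507055070555055070550705550550550705

Replace each of the 17 characters of 55055070550705550 in place — 550 550 705 550 550 705 50 705 550 550 705 50 705 550 550 550 705 — and concatenate.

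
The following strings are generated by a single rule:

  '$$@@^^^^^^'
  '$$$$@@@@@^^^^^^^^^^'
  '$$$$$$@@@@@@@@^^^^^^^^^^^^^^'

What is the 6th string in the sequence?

The n-th term is 2n $'s then 3n-1 @'s then 4n+2 ^'s (n = 1, 2, …).
At n = 6 the blocks have lengths 12, 17, 26.

$$$$$$$$$$$$@@@@@@@@@@@@@@@@@^^^^^^^^^^^^^^^^^^^^^^^^^^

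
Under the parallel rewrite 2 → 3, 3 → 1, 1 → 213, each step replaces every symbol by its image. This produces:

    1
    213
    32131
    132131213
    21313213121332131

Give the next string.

3213121313213121332131132131213

Replace each of the 17 characters of 21313213121332131 in place — 3 213 1 213 1 3 213 1 213 3 213 1 1 3 213 1 213 — and concatenate.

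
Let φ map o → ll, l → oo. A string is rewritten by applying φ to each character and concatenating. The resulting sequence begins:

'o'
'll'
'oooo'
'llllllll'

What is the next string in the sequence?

Rewriting each symbol of llllllll: l→oo, l→oo, l→oo, l→oo, l→oo, l→oo, l→oo, l→oo, which concatenates to oo oo oo oo oo oo oo oo.

oooooooooooooooo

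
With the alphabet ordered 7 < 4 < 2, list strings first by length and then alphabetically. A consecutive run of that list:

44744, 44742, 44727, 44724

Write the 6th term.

Advancing 2 positions from 44724 through 44724 → 44722 reaches term 6.

44477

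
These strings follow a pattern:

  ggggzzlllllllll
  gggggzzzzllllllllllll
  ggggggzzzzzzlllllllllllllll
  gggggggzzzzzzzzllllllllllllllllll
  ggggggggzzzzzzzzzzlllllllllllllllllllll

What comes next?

gggggggggzzzzzzzzzzzzllllllllllllllllllllllll

Each string has the form g^{n+2} z^{2n-2} l^{3n+3}, where the shown terms are n = 2, 3, 4, 5, 6.
For the next term, n = 7, so the run lengths are 9, 12, 24.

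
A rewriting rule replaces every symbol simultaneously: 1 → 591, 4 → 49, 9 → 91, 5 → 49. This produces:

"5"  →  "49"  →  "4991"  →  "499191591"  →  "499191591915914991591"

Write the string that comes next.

Rewriting the 21 symbols of 499191591915914991591 one by one yields 49 91 91 591 91 591 49 91 591 91 591 49 91 591 49 91 91 591 49 91 591; concatenated:

4991915919159149915919159149915914991915914991591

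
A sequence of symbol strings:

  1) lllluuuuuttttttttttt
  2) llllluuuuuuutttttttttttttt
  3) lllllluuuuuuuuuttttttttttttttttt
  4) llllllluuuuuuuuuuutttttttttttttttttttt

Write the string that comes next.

Each string has the form l^{n+1} u^{2n-1} t^{3n+2}, where the shown terms are n = 3, 4, 5, 6.
For the next term, n = 7, so the run lengths are 8, 13, 23.

lllllllluuuuuuuuuuuuuttttttttttttttttttttttt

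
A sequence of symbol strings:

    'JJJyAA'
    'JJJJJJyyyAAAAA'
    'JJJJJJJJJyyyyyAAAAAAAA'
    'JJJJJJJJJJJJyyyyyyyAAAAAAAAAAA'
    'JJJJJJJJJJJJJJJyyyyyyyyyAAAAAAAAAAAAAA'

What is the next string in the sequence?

The n-th term is 3n J's then 2n-1 y's then 3n-1 A's (n = 1, 2, …).
For the next term, n = 6, so the run lengths are 18, 11, 17.

JJJJJJJJJJJJJJJJJJyyyyyyyyyyyAAAAAAAAAAAAAAAAA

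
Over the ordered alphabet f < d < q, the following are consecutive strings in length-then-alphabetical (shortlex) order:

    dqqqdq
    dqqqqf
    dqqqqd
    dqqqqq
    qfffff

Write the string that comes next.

qffffd

The successor of qfffff increments the rightmost position that isn't already q and resets every position after it to f.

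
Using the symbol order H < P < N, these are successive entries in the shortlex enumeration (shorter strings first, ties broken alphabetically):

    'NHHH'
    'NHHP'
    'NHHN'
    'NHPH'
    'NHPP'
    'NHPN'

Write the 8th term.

NHNP

Continuing the enumeration 2 steps past NHPN: NHPN → NHNH → (answer).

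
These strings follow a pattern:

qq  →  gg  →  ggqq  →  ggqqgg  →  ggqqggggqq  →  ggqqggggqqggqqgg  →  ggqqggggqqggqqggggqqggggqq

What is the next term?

This is a Fibonacci-style word recurrence s(k) = s(k−1)·s(k−2): e.g. gg·qq = ggqq.
The next term joins ggqqggggqqggqqggggqqggggqq and ggqqggggqqggqqgg.

ggqqggggqqggqqggggqqggggqqggqqggggqqggqqgg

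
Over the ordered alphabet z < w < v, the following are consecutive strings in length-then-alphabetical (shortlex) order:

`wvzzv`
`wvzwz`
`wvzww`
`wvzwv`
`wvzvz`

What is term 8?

Stepping forward 3 times from wvzvz: wvzvz → wvzvw → wvzvv, then the target.

wvwzz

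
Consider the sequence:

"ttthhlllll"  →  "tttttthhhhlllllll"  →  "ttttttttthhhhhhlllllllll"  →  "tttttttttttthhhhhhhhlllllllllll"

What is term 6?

Reading off run lengths: t runs 3, 6, 9, 12; h runs 2, 4, 6, 8; l runs 5, 7, 9, 11 — each is linear in n (n = 1, 2, …).
Setting n = 6 gives 18, 12, 15 characters in each block.

tttttttttttttttttthhhhhhhhhhhhlllllllllllllll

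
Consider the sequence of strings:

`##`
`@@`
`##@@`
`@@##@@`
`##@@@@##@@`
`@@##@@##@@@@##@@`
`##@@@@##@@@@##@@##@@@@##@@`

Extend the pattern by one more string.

@@##@@##@@@@##@@##@@@@##@@@@##@@##@@@@##@@

From term 3 onward, concatenate the second-to-last term with the last: ##·@@ = ##@@, @@·##@@ = @@##@@, …
Continuing: @@##@@##@@@@##@@ · ##@@@@##@@@@##@@##@@@@##@@ gives term 8.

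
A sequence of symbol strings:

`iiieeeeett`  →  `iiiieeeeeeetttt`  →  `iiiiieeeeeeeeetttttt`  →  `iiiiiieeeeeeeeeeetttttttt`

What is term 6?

The n-th term is n+2 i's then 2n+3 e's then 2n t's (n = 1, 2, …).
Setting n = 6 gives 8, 15, 12 characters in each block.

iiiiiiiieeeeeeeeeeeeeeetttttttttttt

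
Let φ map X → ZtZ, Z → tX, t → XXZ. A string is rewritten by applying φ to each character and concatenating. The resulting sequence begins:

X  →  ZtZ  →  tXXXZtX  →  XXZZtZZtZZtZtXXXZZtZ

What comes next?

ZtZZtZtXtXXXZtXtXXXZtXtXXXZtXXXZZtZZtZZtZtXtXXXZtX

Applying the rule to each of the 20 symbols of XXZZtZZtZZtZtXXXZZtZ gives the pieces ZtZ ZtZ tX tX XXZ tX tX XXZ tX tX XXZ tX XXZ ZtZ ZtZ ZtZ tX tX XXZ tX, which concatenate to the answer.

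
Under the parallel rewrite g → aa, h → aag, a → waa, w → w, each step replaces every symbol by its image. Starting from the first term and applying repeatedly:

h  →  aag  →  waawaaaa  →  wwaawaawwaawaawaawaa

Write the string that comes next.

wwwaawaawwaawaawwwaawaawwaawaawwaawaawwaawaa

Applying the rule to each of the 20 symbols of wwaawaawwaawaawaawaa gives the pieces w w waa waa w waa waa w w waa waa w waa waa w waa waa w waa waa, which concatenate to the answer.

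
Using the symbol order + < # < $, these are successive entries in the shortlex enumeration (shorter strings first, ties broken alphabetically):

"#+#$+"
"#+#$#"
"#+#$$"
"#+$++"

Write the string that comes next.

Find the rightmost character of #+$++ below $, bump it to the next letter, and reset everything to its right to +.

#+$+#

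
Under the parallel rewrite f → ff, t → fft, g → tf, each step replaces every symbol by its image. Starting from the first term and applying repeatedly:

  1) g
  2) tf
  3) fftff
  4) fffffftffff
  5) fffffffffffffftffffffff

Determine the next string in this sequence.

fffffffffffffffffffffffffffffftffffffffffffffff

Applying the rule to each of the 23 symbols of fffffffffffffftffffffff gives the pieces ff ff ff ff ff ff ff ff ff ff ff ff ff ff fft ff ff ff ff ff ff ff ff, which concatenate to the answer.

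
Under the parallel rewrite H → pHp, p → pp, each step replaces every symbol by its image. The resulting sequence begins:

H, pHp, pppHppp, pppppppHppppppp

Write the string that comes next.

pppppppppppppppHppppppppppppppp

φ(pppppppHppppppp) expands symbol-by-symbol to pp pp pp pp pp pp pp pHp pp pp pp pp pp pp pp; joining the 15 pieces gives the next term.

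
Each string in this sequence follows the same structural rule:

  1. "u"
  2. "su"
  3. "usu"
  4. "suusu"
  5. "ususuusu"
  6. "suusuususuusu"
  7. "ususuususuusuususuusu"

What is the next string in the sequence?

suusuususuusuususuususuusuususuusu

This is a Fibonacci-style word recurrence s(k) = s(k−2)·s(k−1): e.g. u·su = usu.
The next term joins suusuususuusu and ususuususuusuususuusu.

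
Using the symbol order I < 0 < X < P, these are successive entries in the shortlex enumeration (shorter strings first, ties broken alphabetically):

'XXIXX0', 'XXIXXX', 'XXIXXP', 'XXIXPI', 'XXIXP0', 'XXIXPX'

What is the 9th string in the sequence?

XXIPI0

Continuing the enumeration 3 steps past XXIXPX: XXIXPX → XXIXPP → XXIPII → (answer).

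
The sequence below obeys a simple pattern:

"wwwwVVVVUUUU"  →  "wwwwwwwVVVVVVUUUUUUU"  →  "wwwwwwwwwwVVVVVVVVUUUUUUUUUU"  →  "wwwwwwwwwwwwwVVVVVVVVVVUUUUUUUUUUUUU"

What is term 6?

wwwwwwwwwwwwwwwwwwwVVVVVVVVVVVVVVUUUUUUUUUUUUUUUUUUU

Reading off run lengths: w runs 4, 7, 10, 13; V runs 4, 6, 8, 10; U runs 4, 7, 10, 13 — each is linear in n, where the shown terms are n = 2, 3, 4, 5.
Setting n = 7 gives 19, 14, 19 characters in each block.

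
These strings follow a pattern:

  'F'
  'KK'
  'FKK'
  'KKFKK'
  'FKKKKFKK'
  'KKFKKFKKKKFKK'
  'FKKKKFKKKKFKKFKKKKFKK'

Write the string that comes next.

From term 3 onward, concatenate the second-to-last term with the last: F·KK = FKK, KK·FKK = KKFKK, …
Continuing: KKFKKFKKKKFKK · FKKKKFKKKKFKKFKKKKFKK gives term 8.

KKFKKFKKKKFKKFKKKKFKKKKFKKFKKKKFKK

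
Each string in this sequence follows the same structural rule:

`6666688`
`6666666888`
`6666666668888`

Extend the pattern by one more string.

6666666666688888

Reading off run lengths: 6 runs 5, 7, 9; 8 runs 2, 3, 4 — each is linear in n, where the shown terms are n = 3, 4, 5.
For the next term, n = 6, so the run lengths are 11, 5.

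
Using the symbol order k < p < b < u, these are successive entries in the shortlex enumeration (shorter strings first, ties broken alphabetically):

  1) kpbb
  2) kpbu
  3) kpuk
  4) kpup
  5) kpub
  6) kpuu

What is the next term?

Treat kpuu as a base-4 numeral over the given alphabet and add one, carrying through any trailing u's.

kbkk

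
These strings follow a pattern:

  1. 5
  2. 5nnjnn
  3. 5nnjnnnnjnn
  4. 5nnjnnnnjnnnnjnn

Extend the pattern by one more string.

Every step adds nnjnn to the end: s(k+1) = s(k)·nnjnn.
One more step from 5nnjnnnnjnnnnjnn gives the answer.

5nnjnnnnjnnnnjnnnnjnn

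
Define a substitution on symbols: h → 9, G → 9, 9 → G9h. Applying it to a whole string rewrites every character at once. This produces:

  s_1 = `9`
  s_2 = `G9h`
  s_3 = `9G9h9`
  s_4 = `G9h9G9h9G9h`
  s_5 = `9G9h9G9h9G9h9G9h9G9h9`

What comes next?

G9h9G9h9G9h9G9h9G9h9G9h9G9h9G9h9G9h9G9h9G9h

φ(9G9h9G9h9G9h9G9h9G9h9) expands symbol-by-symbol to G9h 9 G9h 9 G9h 9 G9h 9 G9h 9 G9h 9 G9h 9 G9h 9 G9h 9 G9h 9 G9h; joining the 21 pieces gives the next term.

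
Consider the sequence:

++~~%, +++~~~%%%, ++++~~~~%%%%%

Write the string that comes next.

+++++~~~~~%%%%%%%

Each string has the form +^{n+1} ~^{n+1} %^{2n-1} (n = 1, 2, …).
For the next term, n = 4, so the run lengths are 5, 5, 7.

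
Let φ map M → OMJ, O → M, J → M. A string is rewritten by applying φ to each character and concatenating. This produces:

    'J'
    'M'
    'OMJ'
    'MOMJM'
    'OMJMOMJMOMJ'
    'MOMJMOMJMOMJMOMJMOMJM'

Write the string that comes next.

Replace each of the 21 characters of MOMJMOMJMOMJMOMJMOMJM in place — OMJ M OMJ M OMJ M OMJ M OMJ M OMJ M OMJ M OMJ M OMJ M OMJ M OMJ — and concatenate.

OMJMOMJMOMJMOMJMOMJMOMJMOMJMOMJMOMJMOMJMOMJ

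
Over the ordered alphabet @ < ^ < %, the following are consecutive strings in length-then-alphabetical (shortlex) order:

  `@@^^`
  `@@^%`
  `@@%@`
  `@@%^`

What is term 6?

Continuing the enumeration 2 steps past @@%^: @@%^ → @@%% → (answer).

@^@@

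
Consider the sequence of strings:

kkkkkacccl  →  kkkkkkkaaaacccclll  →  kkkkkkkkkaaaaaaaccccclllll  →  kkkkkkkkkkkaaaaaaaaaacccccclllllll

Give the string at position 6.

kkkkkkkkkkkkkkkaaaaaaaaaaaaaaaacccccccclllllllllll

The n-th term is 2n+3 k's then 3n-2 a's then n+2 c's then 2n-1 l's (n = 1, 2, …).
At n = 6 the blocks have lengths 15, 16, 8, 11.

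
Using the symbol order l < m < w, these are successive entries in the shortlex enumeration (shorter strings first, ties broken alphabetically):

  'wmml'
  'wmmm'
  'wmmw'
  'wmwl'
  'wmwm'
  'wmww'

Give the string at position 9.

Advancing 3 positions from wmww through wmww → wwll → wwlm reaches term 9.

wwlw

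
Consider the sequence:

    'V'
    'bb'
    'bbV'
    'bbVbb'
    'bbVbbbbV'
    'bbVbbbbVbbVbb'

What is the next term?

bbVbbbbVbbVbbbbVbbbbV

From term 3 onward, concatenate the last term with the second-to-last: bb·V = bbV, bbV·bb = bbVbb, …
So term 7 is bbVbbbbVbbVbb·bbVbbbbV.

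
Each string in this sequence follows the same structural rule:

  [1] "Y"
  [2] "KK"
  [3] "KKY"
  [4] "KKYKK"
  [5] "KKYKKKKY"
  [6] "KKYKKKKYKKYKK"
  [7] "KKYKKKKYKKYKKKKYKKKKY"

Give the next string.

Each term (from the third on) is the previous term followed by the one before it: term 3 = KK·Y = KKY.
So term 8 is KKYKKKKYKKYKKKKYKKKKY·KKYKKKKYKKYKK.

KKYKKKKYKKYKKKKYKKKKYKKYKKKKYKKYKK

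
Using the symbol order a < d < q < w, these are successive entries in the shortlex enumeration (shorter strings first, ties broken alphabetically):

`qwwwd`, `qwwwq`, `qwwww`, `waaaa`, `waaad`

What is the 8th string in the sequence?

waada

Advancing 3 positions from waaad through waaad → waaaq → waaaw reaches term 8.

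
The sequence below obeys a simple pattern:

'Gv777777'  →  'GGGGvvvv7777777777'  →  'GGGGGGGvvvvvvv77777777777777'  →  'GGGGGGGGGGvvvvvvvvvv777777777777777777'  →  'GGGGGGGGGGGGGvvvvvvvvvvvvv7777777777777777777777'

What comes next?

GGGGGGGGGGGGGGGGvvvvvvvvvvvvvvvv77777777777777777777777777

Term n consists of 3n-2 G's, followed by 3n-2 v's, followed by 4n+2 7's (n = 1, 2, …).
Setting n = 6 gives 16, 16, 26 characters in each block.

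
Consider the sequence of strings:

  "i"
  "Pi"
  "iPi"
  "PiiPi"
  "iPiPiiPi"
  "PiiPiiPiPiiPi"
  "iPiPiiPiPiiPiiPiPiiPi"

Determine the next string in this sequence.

PiiPiiPiPiiPiiPiPiiPiPiiPiiPiPiiPi

From term 3 onward, concatenate the second-to-last term with the last: i·Pi = iPi, Pi·iPi = PiiPi, …
So term 8 is PiiPiiPiPiiPi·iPiPiiPiPiiPiiPiPiiPi.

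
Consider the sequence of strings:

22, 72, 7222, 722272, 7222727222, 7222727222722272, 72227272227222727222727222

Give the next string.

This is a Fibonacci-style word recurrence s(k) = s(k−1)·s(k−2): e.g. 72·22 = 7222.
So term 8 is 72227272227222727222727222·7222727222722272.

722272722272227272227272227222727222722272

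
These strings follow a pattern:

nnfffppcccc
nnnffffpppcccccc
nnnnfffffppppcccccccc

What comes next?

The n-th term is n n's then n+1 f's then n p's then 2n c's, where the shown terms are n = 2, 3, 4.
For the next term, n = 5, so the run lengths are 5, 6, 5, 10.

nnnnnffffffpppppcccccccccc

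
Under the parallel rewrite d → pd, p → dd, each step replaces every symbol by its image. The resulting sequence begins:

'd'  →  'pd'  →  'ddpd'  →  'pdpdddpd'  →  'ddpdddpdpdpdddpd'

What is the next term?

φ(ddpdddpdpdpdddpd) expands symbol-by-symbol to pd pd dd pd pd pd dd pd dd pd dd pd pd pd dd pd; joining the 16 pieces gives the next term.

pdpdddpdpdpdddpdddpdddpdpdpdddpd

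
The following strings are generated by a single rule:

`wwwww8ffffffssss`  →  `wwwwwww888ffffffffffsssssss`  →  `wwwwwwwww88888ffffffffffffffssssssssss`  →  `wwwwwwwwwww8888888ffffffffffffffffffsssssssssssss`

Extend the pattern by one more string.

wwwwwwwwwwwww888888888ffffffffffffffffffffffssssssssssssssss

Term n consists of 2n+3 w's, followed by 2n-1 8's, followed by 4n+2 f's, followed by 3n+1 s's (n = 1, 2, …).
Setting n = 5 gives 13, 9, 22, 16 characters in each block.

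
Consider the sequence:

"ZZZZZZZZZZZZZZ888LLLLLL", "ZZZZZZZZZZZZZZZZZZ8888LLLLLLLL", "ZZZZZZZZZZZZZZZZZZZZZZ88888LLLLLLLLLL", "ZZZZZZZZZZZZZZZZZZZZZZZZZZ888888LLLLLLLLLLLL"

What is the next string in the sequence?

The n-th term is 4n+2 Z's then n 8's then 2n L's, where the shown terms are n = 3, 4, 5, 6.
For the next term, n = 7, so the run lengths are 30, 7, 14.

ZZZZZZZZZZZZZZZZZZZZZZZZZZZZZZ8888888LLLLLLLLLLLLLL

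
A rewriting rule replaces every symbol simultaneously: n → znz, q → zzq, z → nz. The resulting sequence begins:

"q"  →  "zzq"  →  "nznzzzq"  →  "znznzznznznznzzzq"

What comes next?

nzznznzznznznzznznzznznzznznzznznznznzzzq

Replace each of the 17 characters of znznzznznznznzzzq in place — nz znz nz znz nz nz znz nz znz nz znz nz znz nz nz nz zzq — and concatenate.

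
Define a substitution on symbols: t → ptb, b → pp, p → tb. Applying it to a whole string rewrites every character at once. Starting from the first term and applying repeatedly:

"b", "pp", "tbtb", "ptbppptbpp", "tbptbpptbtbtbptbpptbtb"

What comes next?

ptbpptbptbpptbtbptbppptbppptbpptbptbpptbtbptbppptbpp

Applying the rule to each of the 22 symbols of tbptbpptbtbtbptbpptbtb gives the pieces ptb pp tb ptb pp tb tb ptb pp ptb pp ptb pp tb ptb pp tb tb ptb pp ptb pp, which concatenate to the answer.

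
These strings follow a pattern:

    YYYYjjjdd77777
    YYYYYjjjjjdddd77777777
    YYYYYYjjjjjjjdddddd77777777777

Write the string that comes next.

YYYYYYYjjjjjjjjjdddddddd77777777777777

Each string has the form Y^{n+2} j^{2n-1} d^{2n-2} 7^{3n-1}, where the shown terms are n = 2, 3, 4.
For the next term, n = 5, so the run lengths are 7, 9, 8, 14.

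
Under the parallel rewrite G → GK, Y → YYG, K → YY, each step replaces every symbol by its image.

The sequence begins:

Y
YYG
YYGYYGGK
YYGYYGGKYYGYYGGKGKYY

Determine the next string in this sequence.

Replace each of the 20 characters of YYGYYGGKYYGYYGGKGKYY in place — YYG YYG GK YYG YYG GK GK YY YYG YYG GK YYG YYG GK GK YY GK YY YYG YYG — and concatenate.

YYGYYGGKYYGYYGGKGKYYYYGYYGGKYYGYYGGKGKYYGKYYYYGYYG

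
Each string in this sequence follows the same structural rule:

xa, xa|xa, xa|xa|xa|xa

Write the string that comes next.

xa|xa|xa|xa|xa|xa|xa|xa

Each string is two copies of the previous one joined by '|'.
So the next term is two copies of xa|xa|xa|xa with '|' between the halves.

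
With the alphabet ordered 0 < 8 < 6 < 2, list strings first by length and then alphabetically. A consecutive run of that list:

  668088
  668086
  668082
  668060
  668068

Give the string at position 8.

Continuing the enumeration 3 steps past 668068: 668068 → 668066 → 668062 → (answer).

668020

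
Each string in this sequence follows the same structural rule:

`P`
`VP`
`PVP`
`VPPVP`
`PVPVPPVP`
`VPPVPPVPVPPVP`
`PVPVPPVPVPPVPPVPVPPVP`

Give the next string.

Each term (from the third on) is the two preceding terms concatenated in order: term 3 = P·VP = PVP.
The next term joins VPPVPPVPVPPVP and PVPVPPVPVPPVPPVPVPPVP.

VPPVPPVPVPPVPPVPVPPVPVPPVPPVPVPPVP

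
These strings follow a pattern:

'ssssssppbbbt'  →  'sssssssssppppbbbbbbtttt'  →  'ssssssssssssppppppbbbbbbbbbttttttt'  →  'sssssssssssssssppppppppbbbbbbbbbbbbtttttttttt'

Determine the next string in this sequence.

ssssssssssssssssssppppppppppbbbbbbbbbbbbbbbttttttttttttt

Term n consists of 3n+3 s's, followed by 2n p's, followed by 3n b's, followed by 3n-2 t's (n = 1, 2, …).
For the next term, n = 5, so the run lengths are 18, 10, 15, 13.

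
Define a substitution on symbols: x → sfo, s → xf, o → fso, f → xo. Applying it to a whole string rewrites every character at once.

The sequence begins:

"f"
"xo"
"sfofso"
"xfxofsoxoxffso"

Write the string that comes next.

sfoxosfofsoxoxffsosfofsosfoxoxoxffso

φ(xfxofsoxoxffso) expands symbol-by-symbol to sfo xo sfo fso xo xf fso sfo fso sfo xo xo xf fso; joining the 14 pieces gives the next term.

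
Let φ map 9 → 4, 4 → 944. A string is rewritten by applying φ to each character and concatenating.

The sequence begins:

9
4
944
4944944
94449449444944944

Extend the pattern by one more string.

49449449444944944494494494449449444944944

Replace each of the 17 characters of 94449449444944944 in place — 4 944 944 944 4 944 944 4 944 944 944 4 944 944 4 944 944 — and concatenate.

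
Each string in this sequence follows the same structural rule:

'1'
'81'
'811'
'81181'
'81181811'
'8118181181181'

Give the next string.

From term 3 onward, concatenate the last term with the second-to-last: 81·1 = 811, 811·81 = 81181, …
The next term joins 8118181181181 and 81181811.

811818118118181181811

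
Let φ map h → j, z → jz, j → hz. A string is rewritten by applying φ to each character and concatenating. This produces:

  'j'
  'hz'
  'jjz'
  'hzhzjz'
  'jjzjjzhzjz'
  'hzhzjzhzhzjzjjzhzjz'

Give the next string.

jjzjjzhzjzjjzjjzhzjzhzhzjzjjzhzjz

Applying the rule to each of the 19 symbols of hzhzjzhzhzjzjjzhzjz gives the pieces j jz j jz hz jz j jz j jz hz jz hz hz jz j jz hz jz, which concatenate to the answer.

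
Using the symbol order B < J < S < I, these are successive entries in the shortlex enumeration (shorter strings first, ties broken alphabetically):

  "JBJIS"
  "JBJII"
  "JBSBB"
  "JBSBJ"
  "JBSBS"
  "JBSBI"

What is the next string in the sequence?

JBSJB

Treat JBSBI as a base-4 numeral over the given alphabet and add one, carrying through any trailing I's.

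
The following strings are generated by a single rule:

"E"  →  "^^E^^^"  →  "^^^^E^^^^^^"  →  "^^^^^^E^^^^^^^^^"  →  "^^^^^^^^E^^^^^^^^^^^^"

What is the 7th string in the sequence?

^^^^^^^^^^^^E^^^^^^^^^^^^^^^^^^

s(k+1) = ^^·s(k)·^^^, so each term gains ^^ as a prefix and ^^^ as a suffix.
From ^^^^^^^^E^^^^^^^^^^^^, 2 further steps: ^^^^^^^^E^^^^^^^^^^^^ → ^^^^^^^^^^E^^^^^^^^^^^^^^^ → (answer).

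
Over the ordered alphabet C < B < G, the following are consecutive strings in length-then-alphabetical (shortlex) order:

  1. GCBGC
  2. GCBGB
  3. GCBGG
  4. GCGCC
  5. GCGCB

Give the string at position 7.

Advancing 2 positions from GCGCB through GCGCB → GCGCG reaches term 7.

GCGBC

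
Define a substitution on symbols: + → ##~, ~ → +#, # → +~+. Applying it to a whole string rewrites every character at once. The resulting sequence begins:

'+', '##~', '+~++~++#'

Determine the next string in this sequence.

Apply φ to +~++~++# symbol by symbol: +→##~, ~→+#, +→##~, +→##~, ~→+#, +→##~, +→##~, #→+~+; joined: ##~ +# ##~ ##~ +# ##~ ##~ +~+.

##~+###~##~+###~##~+~+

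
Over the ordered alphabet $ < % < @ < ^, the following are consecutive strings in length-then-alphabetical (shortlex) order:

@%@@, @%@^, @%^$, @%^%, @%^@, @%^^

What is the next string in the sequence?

The successor of @%^^ increments the rightmost position that isn't already ^ and resets every position after it to $.

@@$$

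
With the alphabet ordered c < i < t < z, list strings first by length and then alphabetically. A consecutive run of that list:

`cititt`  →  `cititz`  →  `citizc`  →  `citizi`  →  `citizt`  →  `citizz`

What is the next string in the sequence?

cittcc

The successor of citizz increments the rightmost position that isn't already z and resets every position after it to c.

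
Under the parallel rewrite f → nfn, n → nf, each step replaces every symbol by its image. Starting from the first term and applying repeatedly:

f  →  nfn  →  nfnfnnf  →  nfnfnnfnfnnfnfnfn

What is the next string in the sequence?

Rewriting the 17 symbols of nfnfnnfnfnnfnfnfn one by one yields nf nfn nf nfn nf nf nfn nf nfn nf nf nfn nf nfn nf nfn nf; concatenated:

nfnfnnfnfnnfnfnfnnfnfnnfnfnfnnfnfnnfnfnnf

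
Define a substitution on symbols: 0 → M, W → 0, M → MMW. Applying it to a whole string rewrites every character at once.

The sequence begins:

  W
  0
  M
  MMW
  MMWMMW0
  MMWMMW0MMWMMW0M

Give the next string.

φ(MMWMMW0MMWMMW0M) expands symbol-by-symbol to MMW MMW 0 MMW MMW 0 M MMW MMW 0 MMW MMW 0 M MMW; joining the 15 pieces gives the next term.

MMWMMW0MMWMMW0MMMWMMW0MMWMMW0MMMW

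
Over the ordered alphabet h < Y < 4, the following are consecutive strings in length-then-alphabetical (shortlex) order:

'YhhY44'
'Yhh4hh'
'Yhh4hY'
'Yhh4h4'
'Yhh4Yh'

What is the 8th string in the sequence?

Yhh44h

Advancing 3 positions from Yhh4Yh through Yhh4Yh → Yhh4YY → Yhh4Y4 reaches term 8.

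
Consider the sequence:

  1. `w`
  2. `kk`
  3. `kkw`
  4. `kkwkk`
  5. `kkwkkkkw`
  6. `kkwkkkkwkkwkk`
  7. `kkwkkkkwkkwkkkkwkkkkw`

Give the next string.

This is a Fibonacci-style word recurrence s(k) = s(k−1)·s(k−2): e.g. kk·w = kkw.
Continuing: kkwkkkkwkkwkkkkwkkkkw · kkwkkkkwkkwkk gives term 8.

kkwkkkkwkkwkkkkwkkkkwkkwkkkkwkkwkk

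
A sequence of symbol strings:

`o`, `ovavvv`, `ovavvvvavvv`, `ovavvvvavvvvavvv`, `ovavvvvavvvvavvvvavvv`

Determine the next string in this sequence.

Each term is the previous one with vavvv appended.
So the next term is ovavvvvavvvvavvvvavvv·vavvv.

ovavvvvavvvvavvvvavvvvavvv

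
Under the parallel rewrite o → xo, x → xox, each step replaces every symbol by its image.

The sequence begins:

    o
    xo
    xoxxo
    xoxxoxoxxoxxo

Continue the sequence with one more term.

Rewriting the 13 symbols of xoxxoxoxxoxxo one by one yields xox xo xox xox xo xox xo xox xox xo xox xox xo; concatenated:

xoxxoxoxxoxxoxoxxoxoxxoxxoxoxxoxxo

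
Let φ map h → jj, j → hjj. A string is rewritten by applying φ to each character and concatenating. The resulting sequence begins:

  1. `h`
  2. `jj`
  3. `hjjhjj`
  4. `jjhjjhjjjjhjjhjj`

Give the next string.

hjjhjjjjhjjhjjjjhjjhjjhjjhjjjjhjjhjjjjhjjhjj

Applying the rule to each of the 16 symbols of jjhjjhjjjjhjjhjj gives the pieces hjj hjj jj hjj hjj jj hjj hjj hjj hjj jj hjj hjj jj hjj hjj, which concatenate to the answer.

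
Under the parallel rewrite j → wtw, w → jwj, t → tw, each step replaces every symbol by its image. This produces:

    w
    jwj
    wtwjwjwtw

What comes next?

jwjtwjwjwtwjwjwtwjwjtwjwj

Expanding wtwjwjwtw: w→jwj, t→tw, w→jwj, j→wtw, w→jwj, j→wtw, w→jwj, t→tw, w→jwj. Concatenated: jwj tw jwj wtw jwj wtw jwj tw jwj.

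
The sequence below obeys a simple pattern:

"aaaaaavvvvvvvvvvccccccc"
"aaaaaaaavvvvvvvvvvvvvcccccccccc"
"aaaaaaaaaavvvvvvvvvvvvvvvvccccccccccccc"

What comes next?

aaaaaaaaaaaavvvvvvvvvvvvvvvvvvvcccccccccccccccc

The n-th term is 2n a's then 3n+1 v's then 3n-2 c's, where the shown terms are n = 3, 4, 5.
Setting n = 6 gives 12, 19, 16 characters in each block.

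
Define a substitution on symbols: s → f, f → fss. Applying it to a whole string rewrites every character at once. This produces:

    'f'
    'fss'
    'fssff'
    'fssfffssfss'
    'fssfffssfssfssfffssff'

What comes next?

Rewriting the 21 symbols of fssfffssfssfssfffssff one by one yields fss f f fss fss fss f f fss f f fss f f fss fss fss f f fss fss; concatenated:

fssfffssfssfssfffssfffssfffssfssfssfffssfss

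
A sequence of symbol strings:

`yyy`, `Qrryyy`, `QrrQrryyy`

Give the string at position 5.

QrrQrrQrrQrryyy

Each term is the previous one with Qrr prepended.
From QrrQrryyy, 2 further steps: QrrQrryyy → QrrQrrQrryyy → (answer).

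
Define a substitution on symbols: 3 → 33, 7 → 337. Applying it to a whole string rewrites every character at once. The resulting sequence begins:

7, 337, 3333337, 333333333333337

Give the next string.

3333333333333333333333333333337

Applying the rule to each of the 15 symbols of 333333333333337 gives the pieces 33 33 33 33 33 33 33 33 33 33 33 33 33 33 337, which concatenate to the answer.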